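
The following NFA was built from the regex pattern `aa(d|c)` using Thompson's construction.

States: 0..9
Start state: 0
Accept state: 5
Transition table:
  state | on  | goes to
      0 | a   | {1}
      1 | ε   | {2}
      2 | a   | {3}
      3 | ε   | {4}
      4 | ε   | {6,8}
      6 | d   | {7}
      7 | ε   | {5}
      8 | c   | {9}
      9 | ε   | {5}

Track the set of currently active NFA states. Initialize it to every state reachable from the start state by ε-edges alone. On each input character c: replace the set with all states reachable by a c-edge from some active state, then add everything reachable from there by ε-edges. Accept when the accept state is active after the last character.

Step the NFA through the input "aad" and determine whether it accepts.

Answer: ACCEPT

Derivation:
start: ε-closure({0}) = {0}
'a' @ 1: {1,2}
'a' @ 2: {3,4,6,8}
'd' @ 3: {5,7}  ✓accept
after full input: {5,7}  (accept=5 in)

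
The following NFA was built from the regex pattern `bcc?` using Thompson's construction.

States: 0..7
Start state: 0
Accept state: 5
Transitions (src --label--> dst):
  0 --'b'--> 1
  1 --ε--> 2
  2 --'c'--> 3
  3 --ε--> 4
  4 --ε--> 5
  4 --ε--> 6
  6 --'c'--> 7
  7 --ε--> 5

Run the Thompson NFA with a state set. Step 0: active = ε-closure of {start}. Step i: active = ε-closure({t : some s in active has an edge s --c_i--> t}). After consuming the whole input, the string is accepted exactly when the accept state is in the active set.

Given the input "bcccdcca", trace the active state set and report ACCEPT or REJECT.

Answer: REJECT

Steps:
S₀ = ε-closure({0}) = {0}
'b' @ 1: {1,2}
'c' @ 2: {3,4,5,6}  (accept∈set)
'c' @ 3: {5,7}  (accept∈set)
'c' @ 4: {}  — state set empty
rest 'dcca' ignored (set empty)
final: {}; accept 5 not in set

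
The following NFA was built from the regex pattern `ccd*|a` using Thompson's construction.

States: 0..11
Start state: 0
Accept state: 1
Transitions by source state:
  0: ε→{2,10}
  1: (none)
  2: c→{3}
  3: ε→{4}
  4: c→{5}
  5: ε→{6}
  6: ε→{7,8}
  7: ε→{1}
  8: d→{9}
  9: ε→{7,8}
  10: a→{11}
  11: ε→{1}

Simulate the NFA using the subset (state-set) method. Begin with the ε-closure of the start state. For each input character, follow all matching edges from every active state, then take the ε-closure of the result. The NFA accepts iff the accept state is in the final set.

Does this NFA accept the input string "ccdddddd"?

Answer: ACCEPT

Derivation:
S₀ = ε-closure({0}) = {0,2,10}
'c' @ 1: {3,4}
'c' @ 2: {1,5,6,7,8}  [accepting]
'd' @ 3: {1,7,8,9}  [accepting]
'd' @ 4: {1,7,8,9}  [accepting]
'd' @ 5: {1,7,8,9}  [accepting]
'd' @ 6: {1,7,8,9}  [accepting]
'd' @ 7: {1,7,8,9}  [accepting]
'd' @ 8: {1,7,8,9}  [accepting]
end set {1,7,8,9} — state 1 in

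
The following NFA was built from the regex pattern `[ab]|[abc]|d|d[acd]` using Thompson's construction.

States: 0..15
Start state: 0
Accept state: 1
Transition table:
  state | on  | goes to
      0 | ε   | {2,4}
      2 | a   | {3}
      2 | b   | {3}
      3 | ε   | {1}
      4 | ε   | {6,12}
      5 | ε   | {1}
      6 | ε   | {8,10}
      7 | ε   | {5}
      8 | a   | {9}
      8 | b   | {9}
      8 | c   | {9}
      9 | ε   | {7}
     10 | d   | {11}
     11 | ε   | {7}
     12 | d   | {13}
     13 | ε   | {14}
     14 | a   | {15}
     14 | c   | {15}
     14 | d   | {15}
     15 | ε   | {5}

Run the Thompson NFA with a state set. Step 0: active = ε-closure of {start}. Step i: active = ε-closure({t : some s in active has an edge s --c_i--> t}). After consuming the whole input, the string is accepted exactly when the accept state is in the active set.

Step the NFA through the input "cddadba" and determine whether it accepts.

Answer: REJECT

Steps:
initial (ε-close {0}): {0,2,4,6,8,10,12}
'c' @ 1: {1,5,7,9}  [accepting]
'd' @ 2: {}  — no active states
rest 'dadba' ignored (set empty)
after full input: {}  (accept=1 not in)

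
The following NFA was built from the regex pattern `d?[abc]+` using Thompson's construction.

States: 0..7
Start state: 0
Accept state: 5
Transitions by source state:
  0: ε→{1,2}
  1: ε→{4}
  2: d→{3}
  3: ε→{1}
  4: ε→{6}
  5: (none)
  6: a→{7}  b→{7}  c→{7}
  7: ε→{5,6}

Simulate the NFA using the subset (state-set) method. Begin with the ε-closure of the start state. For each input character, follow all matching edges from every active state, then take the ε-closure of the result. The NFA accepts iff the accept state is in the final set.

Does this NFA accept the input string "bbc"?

Answer: ACCEPT

Steps:
initial (ε-close {0}): {0,1,2,4,6}
'b' @ 1: {5,6,7}  (accept∈set)
'b' @ 2: {5,6,7}  (accept∈set)
'c' @ 3: {5,6,7}  (accept∈set)
final: {5,6,7}; accept 5 in set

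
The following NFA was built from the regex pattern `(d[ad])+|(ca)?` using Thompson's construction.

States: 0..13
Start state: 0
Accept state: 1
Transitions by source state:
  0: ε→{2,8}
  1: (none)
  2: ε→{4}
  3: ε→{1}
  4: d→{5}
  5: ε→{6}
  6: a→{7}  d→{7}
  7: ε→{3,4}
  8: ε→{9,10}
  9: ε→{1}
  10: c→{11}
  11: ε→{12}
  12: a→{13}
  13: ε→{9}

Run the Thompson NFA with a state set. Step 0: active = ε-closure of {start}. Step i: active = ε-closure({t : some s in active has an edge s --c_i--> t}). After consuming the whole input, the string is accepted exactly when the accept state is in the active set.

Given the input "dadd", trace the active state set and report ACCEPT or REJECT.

start: ε-closure({0}) = {0,1,2,4,8,9,10}
'd' @ 1: {5,6}
'a' @ 2: {1,3,4,7}  (accept∈set)
'd' @ 3: {5,6}
'd' @ 4: {1,3,4,7}  (accept∈set)
final: {1,3,4,7}; accept 1 in set

Answer: ACCEPT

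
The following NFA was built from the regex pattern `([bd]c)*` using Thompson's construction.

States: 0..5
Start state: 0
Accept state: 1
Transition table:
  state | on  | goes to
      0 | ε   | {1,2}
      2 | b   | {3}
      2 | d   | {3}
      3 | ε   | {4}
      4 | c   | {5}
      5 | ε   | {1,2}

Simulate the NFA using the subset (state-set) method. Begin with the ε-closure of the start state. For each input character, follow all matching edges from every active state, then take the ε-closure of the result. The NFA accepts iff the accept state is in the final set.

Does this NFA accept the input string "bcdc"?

Answer: ACCEPT

Trace:
start: ε-closure({0}) = {0,1,2}
'b' @ 1: {3,4}
'c' @ 2: {1,2,5}  ✓accept
'd' @ 3: {3,4}
'c' @ 4: {1,2,5}  ✓accept
end set {1,2,5} — state 1 in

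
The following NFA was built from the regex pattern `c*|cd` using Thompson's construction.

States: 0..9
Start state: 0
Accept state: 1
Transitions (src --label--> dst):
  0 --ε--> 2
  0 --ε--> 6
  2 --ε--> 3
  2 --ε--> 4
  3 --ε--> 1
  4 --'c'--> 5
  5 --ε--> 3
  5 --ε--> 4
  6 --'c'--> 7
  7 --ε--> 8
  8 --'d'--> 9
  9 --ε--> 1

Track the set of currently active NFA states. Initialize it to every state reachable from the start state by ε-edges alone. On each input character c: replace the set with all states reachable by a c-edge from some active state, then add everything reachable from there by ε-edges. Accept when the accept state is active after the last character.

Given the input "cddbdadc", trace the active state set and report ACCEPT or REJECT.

S₀ = ε-closure({0}) = {0,1,2,3,4,6}
'c' @ 1: {1,3,4,5,7,8}  [accepting]
'd' @ 2: {1,9}  [accepting]
'd' @ 3: {}  — no active states
rest 'bdadc' ignored (set empty)
final: {}; accept 1 not in set

Answer: REJECT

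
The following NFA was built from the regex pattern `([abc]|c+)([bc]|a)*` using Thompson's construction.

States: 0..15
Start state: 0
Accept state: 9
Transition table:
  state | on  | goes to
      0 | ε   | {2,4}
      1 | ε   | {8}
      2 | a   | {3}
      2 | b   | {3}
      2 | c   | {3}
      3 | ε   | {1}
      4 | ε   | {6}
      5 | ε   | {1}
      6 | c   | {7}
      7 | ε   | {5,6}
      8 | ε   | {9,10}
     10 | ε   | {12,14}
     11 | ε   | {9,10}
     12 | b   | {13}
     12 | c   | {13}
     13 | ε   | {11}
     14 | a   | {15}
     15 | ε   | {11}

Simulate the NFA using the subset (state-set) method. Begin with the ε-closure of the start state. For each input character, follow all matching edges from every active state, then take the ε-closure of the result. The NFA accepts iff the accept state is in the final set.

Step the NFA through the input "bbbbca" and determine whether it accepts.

Answer: ACCEPT

Trace:
S₀ = ε-closure({0}) = {0,2,4,6}
'b' @ 1: {1,3,8,9,10,12,14}  ✓accept
'b' @ 2: {9,10,11,12,13,14}  ✓accept
'b' @ 3: {9,10,11,12,13,14}  ✓accept
'b' @ 4: {9,10,11,12,13,14}  ✓accept
'c' @ 5: {9,10,11,12,13,14}  ✓accept
'a' @ 6: {9,10,11,12,14,15}  ✓accept
after full input: {9,10,11,12,14,15}  (accept=9 in)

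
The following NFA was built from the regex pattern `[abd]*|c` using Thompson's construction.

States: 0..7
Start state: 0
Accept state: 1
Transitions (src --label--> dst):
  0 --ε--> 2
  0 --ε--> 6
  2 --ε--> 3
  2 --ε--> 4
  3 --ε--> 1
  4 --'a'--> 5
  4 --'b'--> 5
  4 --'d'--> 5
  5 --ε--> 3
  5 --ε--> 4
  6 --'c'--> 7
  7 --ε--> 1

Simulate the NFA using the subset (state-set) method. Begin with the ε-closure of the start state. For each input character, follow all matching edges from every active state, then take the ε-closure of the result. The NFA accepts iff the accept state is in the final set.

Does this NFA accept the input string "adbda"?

S₀ = ε-closure({0}) = {0,1,2,3,4,6}
'a' @ 1: {1,3,4,5}  (accept∈set)
'd' @ 2: {1,3,4,5}  (accept∈set)
'b' @ 3: {1,3,4,5}  (accept∈set)
'd' @ 4: {1,3,4,5}  (accept∈set)
'a' @ 5: {1,3,4,5}  (accept∈set)
after full input: {1,3,4,5}  (accept=1 in)

Answer: ACCEPT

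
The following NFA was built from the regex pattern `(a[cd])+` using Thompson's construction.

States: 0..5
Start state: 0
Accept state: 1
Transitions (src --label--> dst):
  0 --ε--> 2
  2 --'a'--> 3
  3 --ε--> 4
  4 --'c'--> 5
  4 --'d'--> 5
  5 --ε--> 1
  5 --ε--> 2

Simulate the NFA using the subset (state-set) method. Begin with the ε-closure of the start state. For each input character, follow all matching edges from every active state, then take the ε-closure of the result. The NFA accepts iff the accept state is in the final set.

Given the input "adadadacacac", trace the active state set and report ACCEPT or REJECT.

initial (ε-close {0}): {0,2}
'a' @ 1: {3,4}
'd' @ 2: {1,2,5}  [accepting]
'a' @ 3: {3,4}
'd' @ 4: {1,2,5}  [accepting]
'a' @ 5: {3,4}
'd' @ 6: {1,2,5}  [accepting]
'a' @ 7: {3,4}
'c' @ 8: {1,2,5}  [accepting]
'a' @ 9: {3,4}
'c' @ 10: {1,2,5}  [accepting]
'a' @ 11: {3,4}
'c' @ 12: {1,2,5}  [accepting]
after full input: {1,2,5}  (accept=1 in)

Answer: ACCEPT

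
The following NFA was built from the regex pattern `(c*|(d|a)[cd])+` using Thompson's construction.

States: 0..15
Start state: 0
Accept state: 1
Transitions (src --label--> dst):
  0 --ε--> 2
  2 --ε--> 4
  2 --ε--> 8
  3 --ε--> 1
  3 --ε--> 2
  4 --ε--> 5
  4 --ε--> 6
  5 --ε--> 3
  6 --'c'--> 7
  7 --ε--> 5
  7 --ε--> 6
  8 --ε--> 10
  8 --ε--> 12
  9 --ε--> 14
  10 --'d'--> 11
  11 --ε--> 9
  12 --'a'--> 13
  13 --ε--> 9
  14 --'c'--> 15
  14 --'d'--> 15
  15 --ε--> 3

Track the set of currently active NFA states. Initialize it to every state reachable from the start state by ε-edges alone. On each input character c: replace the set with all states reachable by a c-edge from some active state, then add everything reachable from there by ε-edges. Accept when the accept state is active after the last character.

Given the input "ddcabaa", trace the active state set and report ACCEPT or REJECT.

S₀ = ε-closure({0}) = {0,1,2,3,4,5,6,8,10,12}
'd' @ 1: {9,11,14}
'd' @ 2: {1,2,3,4,5,6,8,10,12,15}  [accepting]
'c' @ 3: {1,2,3,4,5,6,7,8,10,12}  [accepting]
'a' @ 4: {9,13,14}
'b' @ 5: {}  — dead — no transitions
rest 'aa' ignored (set empty)
final: {}; accept 1 not in set

Answer: REJECT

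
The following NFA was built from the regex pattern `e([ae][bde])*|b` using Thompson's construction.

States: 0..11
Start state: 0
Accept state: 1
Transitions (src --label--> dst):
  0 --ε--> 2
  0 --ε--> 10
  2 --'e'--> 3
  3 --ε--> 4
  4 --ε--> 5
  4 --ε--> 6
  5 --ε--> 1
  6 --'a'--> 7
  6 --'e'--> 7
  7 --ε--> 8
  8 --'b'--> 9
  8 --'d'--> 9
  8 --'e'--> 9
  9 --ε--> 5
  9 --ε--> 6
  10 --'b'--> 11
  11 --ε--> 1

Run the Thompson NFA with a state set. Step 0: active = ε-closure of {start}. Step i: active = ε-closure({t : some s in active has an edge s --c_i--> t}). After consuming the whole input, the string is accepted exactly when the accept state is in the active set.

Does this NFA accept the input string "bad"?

Answer: REJECT

Trace:
initial (ε-close {0}): {0,2,10}
'b' @ 1: {1,11}  [accepting]
'a' @ 2: {}  — state set empty
rest 'd' ignored (set empty)
after full input: {}  (accept=1 not in)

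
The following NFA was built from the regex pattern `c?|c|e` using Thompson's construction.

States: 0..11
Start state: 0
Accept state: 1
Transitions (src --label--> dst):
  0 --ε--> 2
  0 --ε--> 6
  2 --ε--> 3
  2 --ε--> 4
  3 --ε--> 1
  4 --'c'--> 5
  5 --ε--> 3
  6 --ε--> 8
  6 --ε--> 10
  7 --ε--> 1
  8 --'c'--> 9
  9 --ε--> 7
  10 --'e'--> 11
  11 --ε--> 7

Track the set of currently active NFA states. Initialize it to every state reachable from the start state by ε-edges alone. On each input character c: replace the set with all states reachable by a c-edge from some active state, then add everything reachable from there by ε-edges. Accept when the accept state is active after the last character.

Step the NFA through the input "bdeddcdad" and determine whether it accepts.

start: ε-closure({0}) = {0,1,2,3,4,6,8,10}
'b' @ 1: {}  — state set empty
rest 'deddcdad' ignored (set empty)
after full input: {}  (accept=1 not in)

Answer: REJECT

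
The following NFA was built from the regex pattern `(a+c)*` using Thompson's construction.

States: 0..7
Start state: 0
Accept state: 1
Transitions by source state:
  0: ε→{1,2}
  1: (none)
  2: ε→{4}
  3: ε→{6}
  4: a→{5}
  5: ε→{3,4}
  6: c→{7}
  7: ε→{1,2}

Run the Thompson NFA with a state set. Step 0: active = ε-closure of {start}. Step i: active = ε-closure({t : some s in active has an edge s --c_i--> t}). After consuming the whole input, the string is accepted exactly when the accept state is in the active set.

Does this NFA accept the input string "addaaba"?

Answer: REJECT

Derivation:
S₀ = ε-closure({0}) = {0,1,2,4}
'a' @ 1: {3,4,5,6}
'd' @ 2: {}  — state set empty
rest 'daaba' ignored (set empty)
after full input: {}  (accept=1 not in)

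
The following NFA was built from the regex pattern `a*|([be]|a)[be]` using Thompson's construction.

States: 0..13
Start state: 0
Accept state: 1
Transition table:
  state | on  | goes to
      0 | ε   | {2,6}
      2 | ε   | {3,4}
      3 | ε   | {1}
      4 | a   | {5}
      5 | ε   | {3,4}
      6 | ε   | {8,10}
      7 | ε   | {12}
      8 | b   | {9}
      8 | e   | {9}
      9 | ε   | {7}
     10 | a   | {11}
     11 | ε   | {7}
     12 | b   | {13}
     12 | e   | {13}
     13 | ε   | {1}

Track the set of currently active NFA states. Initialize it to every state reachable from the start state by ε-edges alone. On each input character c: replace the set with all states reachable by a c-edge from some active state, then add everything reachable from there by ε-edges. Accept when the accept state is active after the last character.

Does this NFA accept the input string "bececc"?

initial (ε-close {0}): {0,1,2,3,4,6,8,10}
'b' @ 1: {7,9,12}
'e' @ 2: {1,13}  ✓accept
'c' @ 3: {}  — dead — no transitions
rest 'ecc' ignored (set empty)
final: {}; accept 1 not in set

Answer: REJECT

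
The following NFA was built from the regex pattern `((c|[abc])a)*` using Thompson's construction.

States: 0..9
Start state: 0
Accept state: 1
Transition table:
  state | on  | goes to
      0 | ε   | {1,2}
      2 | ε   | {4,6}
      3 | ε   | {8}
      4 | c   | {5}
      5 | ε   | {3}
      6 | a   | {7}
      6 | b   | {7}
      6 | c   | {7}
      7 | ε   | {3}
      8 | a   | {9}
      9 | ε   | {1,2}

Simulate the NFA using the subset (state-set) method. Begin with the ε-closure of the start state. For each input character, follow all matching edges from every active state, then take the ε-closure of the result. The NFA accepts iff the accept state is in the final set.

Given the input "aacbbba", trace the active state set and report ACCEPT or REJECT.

Answer: REJECT

Derivation:
S₀ = ε-closure({0}) = {0,1,2,4,6}
'a' @ 1: {3,7,8}
'a' @ 2: {1,2,4,6,9}  (accept∈set)
'c' @ 3: {3,5,7,8}
'b' @ 4: {}  — dead — no transitions
rest 'bba' ignored (set empty)
final: {}; accept 1 not in set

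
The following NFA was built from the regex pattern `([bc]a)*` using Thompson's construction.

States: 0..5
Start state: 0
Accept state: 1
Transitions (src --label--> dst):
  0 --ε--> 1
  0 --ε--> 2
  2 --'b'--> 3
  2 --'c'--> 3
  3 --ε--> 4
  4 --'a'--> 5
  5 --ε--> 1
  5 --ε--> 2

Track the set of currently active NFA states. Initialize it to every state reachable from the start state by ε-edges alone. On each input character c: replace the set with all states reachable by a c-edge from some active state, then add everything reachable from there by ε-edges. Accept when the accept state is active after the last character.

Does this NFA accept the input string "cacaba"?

S₀ = ε-closure({0}) = {0,1,2}
'c' @ 1: {3,4}
'a' @ 2: {1,2,5}  (accept∈set)
'c' @ 3: {3,4}
'a' @ 4: {1,2,5}  (accept∈set)
'b' @ 5: {3,4}
'a' @ 6: {1,2,5}  (accept∈set)
final: {1,2,5}; accept 1 in set

Answer: ACCEPT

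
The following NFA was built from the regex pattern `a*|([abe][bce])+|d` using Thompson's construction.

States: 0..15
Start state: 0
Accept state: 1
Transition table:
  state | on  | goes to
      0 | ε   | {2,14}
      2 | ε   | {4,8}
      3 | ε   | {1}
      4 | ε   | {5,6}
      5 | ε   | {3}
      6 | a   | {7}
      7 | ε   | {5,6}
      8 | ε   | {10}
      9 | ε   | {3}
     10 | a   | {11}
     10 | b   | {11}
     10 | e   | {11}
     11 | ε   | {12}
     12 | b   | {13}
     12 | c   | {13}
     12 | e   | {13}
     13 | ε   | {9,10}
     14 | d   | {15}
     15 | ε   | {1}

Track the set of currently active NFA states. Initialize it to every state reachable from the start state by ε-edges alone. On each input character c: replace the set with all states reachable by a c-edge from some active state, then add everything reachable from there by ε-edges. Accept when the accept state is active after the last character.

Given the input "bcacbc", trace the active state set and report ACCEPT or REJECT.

S₀ = ε-closure({0}) = {0,1,2,3,4,5,6,8,10,14}
'b' @ 1: {11,12}
'c' @ 2: {1,3,9,10,13}  [accepting]
'a' @ 3: {11,12}
'c' @ 4: {1,3,9,10,13}  [accepting]
'b' @ 5: {11,12}
'c' @ 6: {1,3,9,10,13}  [accepting]
end set {1,3,9,10,13} — state 1 in

Answer: ACCEPT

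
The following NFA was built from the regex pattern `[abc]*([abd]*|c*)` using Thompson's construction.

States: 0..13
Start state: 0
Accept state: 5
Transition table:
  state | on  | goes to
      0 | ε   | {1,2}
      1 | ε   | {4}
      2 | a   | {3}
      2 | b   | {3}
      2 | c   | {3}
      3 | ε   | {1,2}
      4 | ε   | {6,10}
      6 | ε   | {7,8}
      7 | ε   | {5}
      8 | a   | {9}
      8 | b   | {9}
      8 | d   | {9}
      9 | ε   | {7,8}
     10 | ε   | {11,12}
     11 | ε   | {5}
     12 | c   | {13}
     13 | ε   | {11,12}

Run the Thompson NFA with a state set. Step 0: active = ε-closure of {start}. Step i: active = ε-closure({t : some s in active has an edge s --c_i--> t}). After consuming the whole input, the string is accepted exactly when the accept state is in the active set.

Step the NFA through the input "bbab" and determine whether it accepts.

initial (ε-close {0}): {0,1,2,4,5,6,7,8,10,11,12}
'b' @ 1: {1,2,3,4,5,6,7,8,9,10,11,12}  [accepting]
'b' @ 2: {1,2,3,4,5,6,7,8,9,10,11,12}  [accepting]
'a' @ 3: {1,2,3,4,5,6,7,8,9,10,11,12}  [accepting]
'b' @ 4: {1,2,3,4,5,6,7,8,9,10,11,12}  [accepting]
end set {1,2,3,4,5,6,7,8,9,10,11,12} — state 5 in

Answer: ACCEPT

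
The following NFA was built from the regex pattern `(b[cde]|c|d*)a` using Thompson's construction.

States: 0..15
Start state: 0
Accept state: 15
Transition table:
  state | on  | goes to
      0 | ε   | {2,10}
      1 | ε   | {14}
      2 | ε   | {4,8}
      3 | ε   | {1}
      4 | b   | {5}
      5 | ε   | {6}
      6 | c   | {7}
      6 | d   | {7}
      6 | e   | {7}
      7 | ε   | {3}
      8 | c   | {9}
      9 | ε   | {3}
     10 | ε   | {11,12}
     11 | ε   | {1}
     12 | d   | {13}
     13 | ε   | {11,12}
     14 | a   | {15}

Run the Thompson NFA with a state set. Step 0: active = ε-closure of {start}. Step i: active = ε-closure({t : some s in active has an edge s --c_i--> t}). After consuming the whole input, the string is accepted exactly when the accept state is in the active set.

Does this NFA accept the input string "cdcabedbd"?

Answer: REJECT

Derivation:
S₀ = ε-closure({0}) = {0,1,2,4,8,10,11,12,14}
'c' @ 1: {1,3,9,14}
'd' @ 2: {}  — no active states
rest 'cabedbd' ignored (set empty)
final: {}; accept 15 not in set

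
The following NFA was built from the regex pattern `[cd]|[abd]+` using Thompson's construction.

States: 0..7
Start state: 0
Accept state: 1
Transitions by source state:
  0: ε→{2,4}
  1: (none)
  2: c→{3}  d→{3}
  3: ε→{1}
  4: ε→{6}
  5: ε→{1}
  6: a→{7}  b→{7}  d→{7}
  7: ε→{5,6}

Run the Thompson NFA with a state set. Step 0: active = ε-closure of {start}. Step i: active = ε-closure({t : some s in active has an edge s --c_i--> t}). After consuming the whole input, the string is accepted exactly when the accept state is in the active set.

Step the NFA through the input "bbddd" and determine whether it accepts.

S₀ = ε-closure({0}) = {0,2,4,6}
'b' @ 1: {1,5,6,7}  (accept∈set)
'b' @ 2: {1,5,6,7}  (accept∈set)
'd' @ 3: {1,5,6,7}  (accept∈set)
'd' @ 4: {1,5,6,7}  (accept∈set)
'd' @ 5: {1,5,6,7}  (accept∈set)
after full input: {1,5,6,7}  (accept=1 in)

Answer: ACCEPT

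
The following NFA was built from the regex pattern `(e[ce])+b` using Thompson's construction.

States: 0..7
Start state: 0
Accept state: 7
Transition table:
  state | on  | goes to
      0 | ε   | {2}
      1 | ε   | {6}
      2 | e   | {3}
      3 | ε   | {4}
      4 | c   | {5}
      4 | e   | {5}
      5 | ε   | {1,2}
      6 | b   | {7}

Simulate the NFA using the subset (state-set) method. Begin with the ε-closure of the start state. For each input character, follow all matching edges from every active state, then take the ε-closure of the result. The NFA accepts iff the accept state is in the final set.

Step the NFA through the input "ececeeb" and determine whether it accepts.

Answer: ACCEPT

Derivation:
S₀ = ε-closure({0}) = {0,2}
'e' @ 1: {3,4}
'c' @ 2: {1,2,5,6}
'e' @ 3: {3,4}
'c' @ 4: {1,2,5,6}
'e' @ 5: {3,4}
'e' @ 6: {1,2,5,6}
'b' @ 7: {7}  ✓accept
end set {7} — state 7 in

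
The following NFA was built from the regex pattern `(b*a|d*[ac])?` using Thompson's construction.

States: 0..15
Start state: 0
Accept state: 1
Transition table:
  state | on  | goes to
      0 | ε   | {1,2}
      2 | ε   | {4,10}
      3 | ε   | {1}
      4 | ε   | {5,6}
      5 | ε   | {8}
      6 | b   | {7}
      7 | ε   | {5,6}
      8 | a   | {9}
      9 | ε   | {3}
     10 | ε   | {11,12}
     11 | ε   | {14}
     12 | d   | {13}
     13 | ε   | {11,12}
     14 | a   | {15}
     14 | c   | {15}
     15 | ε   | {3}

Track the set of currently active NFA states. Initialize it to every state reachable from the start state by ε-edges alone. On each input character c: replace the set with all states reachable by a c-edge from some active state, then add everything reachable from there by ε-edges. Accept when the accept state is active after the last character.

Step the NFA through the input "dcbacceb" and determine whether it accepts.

start: ε-closure({0}) = {0,1,2,4,5,6,8,10,11,12,14}
'd' @ 1: {11,12,13,14}
'c' @ 2: {1,3,15}  [accepting]
'b' @ 3: {}  — no active states
rest 'acceb' ignored (set empty)
final: {}; accept 1 not in set

Answer: REJECT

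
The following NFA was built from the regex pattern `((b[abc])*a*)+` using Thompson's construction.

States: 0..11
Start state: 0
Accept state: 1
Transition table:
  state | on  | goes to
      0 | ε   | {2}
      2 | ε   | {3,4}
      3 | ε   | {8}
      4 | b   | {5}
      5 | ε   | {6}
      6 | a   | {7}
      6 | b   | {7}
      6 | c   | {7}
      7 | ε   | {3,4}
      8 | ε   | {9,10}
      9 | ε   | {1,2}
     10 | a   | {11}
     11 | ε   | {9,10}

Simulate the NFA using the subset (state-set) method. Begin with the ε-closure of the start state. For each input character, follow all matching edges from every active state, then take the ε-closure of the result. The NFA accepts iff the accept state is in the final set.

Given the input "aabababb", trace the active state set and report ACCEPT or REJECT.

S₀ = ε-closure({0}) = {0,1,2,3,4,8,9,10}
'a' @ 1: {1,2,3,4,8,9,10,11}  (accept∈set)
'a' @ 2: {1,2,3,4,8,9,10,11}  (accept∈set)
'b' @ 3: {5,6}
'a' @ 4: {1,2,3,4,7,8,9,10}  (accept∈set)
'b' @ 5: {5,6}
'a' @ 6: {1,2,3,4,7,8,9,10}  (accept∈set)
'b' @ 7: {5,6}
'b' @ 8: {1,2,3,4,7,8,9,10}  (accept∈set)
after full input: {1,2,3,4,7,8,9,10}  (accept=1 in)

Answer: ACCEPT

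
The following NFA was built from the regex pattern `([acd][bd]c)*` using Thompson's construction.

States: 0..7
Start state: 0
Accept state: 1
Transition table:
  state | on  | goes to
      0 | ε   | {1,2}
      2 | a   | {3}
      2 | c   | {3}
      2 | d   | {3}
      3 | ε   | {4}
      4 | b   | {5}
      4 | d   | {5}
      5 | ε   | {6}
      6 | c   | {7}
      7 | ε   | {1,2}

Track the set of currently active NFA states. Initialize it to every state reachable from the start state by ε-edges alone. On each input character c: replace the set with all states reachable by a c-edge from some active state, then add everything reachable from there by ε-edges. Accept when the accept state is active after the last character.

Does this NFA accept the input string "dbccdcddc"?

S₀ = ε-closure({0}) = {0,1,2}
'd' @ 1: {3,4}
'b' @ 2: {5,6}
'c' @ 3: {1,2,7}  [accepting]
'c' @ 4: {3,4}
'd' @ 5: {5,6}
'c' @ 6: {1,2,7}  [accepting]
'd' @ 7: {3,4}
'd' @ 8: {5,6}
'c' @ 9: {1,2,7}  [accepting]
final: {1,2,7}; accept 1 in set

Answer: ACCEPT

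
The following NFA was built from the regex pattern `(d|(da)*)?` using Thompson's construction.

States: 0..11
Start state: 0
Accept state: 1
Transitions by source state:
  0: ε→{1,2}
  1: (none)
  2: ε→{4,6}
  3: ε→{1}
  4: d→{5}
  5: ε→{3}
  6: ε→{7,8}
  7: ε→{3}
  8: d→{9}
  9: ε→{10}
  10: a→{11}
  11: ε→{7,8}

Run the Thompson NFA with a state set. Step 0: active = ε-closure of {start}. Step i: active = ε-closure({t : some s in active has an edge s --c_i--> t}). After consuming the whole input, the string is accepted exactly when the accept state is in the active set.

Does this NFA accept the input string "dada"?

S₀ = ε-closure({0}) = {0,1,2,3,4,6,7,8}
'd' @ 1: {1,3,5,9,10}  ✓accept
'a' @ 2: {1,3,7,8,11}  ✓accept
'd' @ 3: {9,10}
'a' @ 4: {1,3,7,8,11}  ✓accept
after full input: {1,3,7,8,11}  (accept=1 in)

Answer: ACCEPT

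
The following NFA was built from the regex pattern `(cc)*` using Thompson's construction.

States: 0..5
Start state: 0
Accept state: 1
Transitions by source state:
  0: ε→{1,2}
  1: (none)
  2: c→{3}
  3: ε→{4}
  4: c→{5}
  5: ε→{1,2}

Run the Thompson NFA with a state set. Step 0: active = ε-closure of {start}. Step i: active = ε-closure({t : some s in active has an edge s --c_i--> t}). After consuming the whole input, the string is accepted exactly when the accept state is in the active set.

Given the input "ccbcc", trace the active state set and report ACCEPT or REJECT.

initial (ε-close {0}): {0,1,2}
'c' @ 1: {3,4}
'c' @ 2: {1,2,5}  ✓accept
'b' @ 3: {}  — state set empty
rest 'cc' ignored (set empty)
end set {} — state 1 not in

Answer: REJECT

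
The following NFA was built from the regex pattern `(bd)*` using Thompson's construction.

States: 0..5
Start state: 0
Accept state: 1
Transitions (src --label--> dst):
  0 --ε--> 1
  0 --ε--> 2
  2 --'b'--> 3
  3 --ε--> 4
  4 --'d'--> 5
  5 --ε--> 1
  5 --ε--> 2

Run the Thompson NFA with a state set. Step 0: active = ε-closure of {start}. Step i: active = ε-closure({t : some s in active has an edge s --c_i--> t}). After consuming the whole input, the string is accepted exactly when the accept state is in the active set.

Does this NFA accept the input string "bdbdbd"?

Answer: ACCEPT

Trace:
initial (ε-close {0}): {0,1,2}
'b' @ 1: {3,4}
'd' @ 2: {1,2,5}  [accepting]
'b' @ 3: {3,4}
'd' @ 4: {1,2,5}  [accepting]
'b' @ 5: {3,4}
'd' @ 6: {1,2,5}  [accepting]
after full input: {1,2,5}  (accept=1 in)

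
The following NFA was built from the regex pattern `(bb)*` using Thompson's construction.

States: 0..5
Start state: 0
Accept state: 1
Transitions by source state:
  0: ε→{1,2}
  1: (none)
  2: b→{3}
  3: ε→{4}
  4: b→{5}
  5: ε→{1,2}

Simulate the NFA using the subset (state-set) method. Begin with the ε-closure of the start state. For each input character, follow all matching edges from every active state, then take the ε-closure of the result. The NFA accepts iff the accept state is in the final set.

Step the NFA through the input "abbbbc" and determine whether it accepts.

Answer: REJECT

Trace:
S₀ = ε-closure({0}) = {0,1,2}
'a' @ 1: {}  — no active states
rest 'bbbbc' ignored (set empty)
end set {} — state 1 not in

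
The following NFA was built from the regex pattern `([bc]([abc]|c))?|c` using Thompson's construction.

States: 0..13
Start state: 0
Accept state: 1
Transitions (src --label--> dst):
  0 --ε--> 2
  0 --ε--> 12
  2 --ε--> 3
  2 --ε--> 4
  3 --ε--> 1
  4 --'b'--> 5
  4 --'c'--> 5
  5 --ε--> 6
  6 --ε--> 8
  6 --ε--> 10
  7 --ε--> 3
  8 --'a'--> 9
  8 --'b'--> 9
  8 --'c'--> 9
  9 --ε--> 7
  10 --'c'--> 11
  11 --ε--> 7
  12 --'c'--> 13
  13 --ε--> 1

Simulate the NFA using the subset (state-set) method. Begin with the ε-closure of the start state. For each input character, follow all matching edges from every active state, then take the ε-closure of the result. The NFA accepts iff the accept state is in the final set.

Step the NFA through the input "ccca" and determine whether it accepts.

Answer: REJECT

Derivation:
start: ε-closure({0}) = {0,1,2,3,4,12}
'c' @ 1: {1,5,6,8,10,13}  [accepting]
'c' @ 2: {1,3,7,9,11}  [accepting]
'c' @ 3: {}  — dead — no transitions
rest 'a' ignored (set empty)
after full input: {}  (accept=1 not in)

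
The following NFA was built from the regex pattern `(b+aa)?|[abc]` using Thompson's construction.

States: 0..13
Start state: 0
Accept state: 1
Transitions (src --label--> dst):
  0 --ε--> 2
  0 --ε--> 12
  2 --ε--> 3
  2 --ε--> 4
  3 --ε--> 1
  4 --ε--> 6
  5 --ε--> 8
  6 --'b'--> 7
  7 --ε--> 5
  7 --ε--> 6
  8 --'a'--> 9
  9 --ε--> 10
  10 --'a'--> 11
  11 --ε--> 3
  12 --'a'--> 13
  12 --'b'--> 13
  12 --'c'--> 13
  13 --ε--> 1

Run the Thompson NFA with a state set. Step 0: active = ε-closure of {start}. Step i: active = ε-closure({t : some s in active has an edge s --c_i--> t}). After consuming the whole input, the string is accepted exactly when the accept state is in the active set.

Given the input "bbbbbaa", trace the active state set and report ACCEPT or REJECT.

Answer: ACCEPT

Steps:
start: ε-closure({0}) = {0,1,2,3,4,6,12}
'b' @ 1: {1,5,6,7,8,13}  (accept∈set)
'b' @ 2: {5,6,7,8}
'b' @ 3: {5,6,7,8}
'b' @ 4: {5,6,7,8}
'b' @ 5: {5,6,7,8}
'a' @ 6: {9,10}
'a' @ 7: {1,3,11}  (accept∈set)
final: {1,3,11}; accept 1 in set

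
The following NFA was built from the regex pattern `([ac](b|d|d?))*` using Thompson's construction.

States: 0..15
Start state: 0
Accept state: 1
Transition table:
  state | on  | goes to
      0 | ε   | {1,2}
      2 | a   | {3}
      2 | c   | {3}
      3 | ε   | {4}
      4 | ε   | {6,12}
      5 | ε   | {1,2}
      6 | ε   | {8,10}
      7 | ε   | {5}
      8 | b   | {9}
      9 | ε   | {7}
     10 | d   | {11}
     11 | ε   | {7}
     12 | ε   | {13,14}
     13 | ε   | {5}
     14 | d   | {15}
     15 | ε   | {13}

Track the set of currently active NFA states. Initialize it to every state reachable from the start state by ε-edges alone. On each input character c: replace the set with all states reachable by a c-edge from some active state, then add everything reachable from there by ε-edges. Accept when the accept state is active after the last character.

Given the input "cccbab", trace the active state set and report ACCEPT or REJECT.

Answer: ACCEPT

Steps:
initial (ε-close {0}): {0,1,2}
'c' @ 1: {1,2,3,4,5,6,8,10,12,13,14}  (accept∈set)
'c' @ 2: {1,2,3,4,5,6,8,10,12,13,14}  (accept∈set)
'c' @ 3: {1,2,3,4,5,6,8,10,12,13,14}  (accept∈set)
'b' @ 4: {1,2,5,7,9}  (accept∈set)
'a' @ 5: {1,2,3,4,5,6,8,10,12,13,14}  (accept∈set)
'b' @ 6: {1,2,5,7,9}  (accept∈set)
final: {1,2,5,7,9}; accept 1 in set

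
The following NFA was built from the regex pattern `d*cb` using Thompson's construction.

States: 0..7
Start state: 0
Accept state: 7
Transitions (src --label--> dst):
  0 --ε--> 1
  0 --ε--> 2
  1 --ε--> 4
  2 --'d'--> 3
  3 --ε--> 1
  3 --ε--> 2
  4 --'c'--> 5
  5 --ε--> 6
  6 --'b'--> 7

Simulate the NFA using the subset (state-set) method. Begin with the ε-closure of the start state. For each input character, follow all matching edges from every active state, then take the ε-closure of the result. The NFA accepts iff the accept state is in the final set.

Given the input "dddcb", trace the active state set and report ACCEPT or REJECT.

Answer: ACCEPT

Trace:
start: ε-closure({0}) = {0,1,2,4}
'd' @ 1: {1,2,3,4}
'd' @ 2: {1,2,3,4}
'd' @ 3: {1,2,3,4}
'c' @ 4: {5,6}
'b' @ 5: {7}  [accepting]
after full input: {7}  (accept=7 in)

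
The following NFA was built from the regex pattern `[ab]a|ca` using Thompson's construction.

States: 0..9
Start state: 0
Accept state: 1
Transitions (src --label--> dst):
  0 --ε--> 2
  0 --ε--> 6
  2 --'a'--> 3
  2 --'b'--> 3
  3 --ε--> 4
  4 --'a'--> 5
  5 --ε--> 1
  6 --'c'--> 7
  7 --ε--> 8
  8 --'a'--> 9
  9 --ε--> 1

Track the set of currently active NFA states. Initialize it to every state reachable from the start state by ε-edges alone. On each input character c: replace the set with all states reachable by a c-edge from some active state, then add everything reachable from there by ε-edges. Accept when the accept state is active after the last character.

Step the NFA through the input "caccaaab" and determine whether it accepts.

Answer: REJECT

Steps:
initial (ε-close {0}): {0,2,6}
'c' @ 1: {7,8}
'a' @ 2: {1,9}  (accept∈set)
'c' @ 3: {}  — no active states
rest 'caaab' ignored (set empty)
final: {}; accept 1 not in set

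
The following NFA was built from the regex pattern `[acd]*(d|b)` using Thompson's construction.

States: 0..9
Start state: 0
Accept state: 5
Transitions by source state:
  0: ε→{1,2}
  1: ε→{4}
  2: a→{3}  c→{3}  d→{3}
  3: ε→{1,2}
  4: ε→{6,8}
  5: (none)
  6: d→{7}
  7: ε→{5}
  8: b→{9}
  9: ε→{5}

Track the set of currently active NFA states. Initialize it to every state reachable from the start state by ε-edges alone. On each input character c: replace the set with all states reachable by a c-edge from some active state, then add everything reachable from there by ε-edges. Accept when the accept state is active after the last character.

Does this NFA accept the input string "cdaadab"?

initial (ε-close {0}): {0,1,2,4,6,8}
'c' @ 1: {1,2,3,4,6,8}
'd' @ 2: {1,2,3,4,5,6,7,8}  ✓accept
'a' @ 3: {1,2,3,4,6,8}
'a' @ 4: {1,2,3,4,6,8}
'd' @ 5: {1,2,3,4,5,6,7,8}  ✓accept
'a' @ 6: {1,2,3,4,6,8}
'b' @ 7: {5,9}  ✓accept
after full input: {5,9}  (accept=5 in)

Answer: ACCEPT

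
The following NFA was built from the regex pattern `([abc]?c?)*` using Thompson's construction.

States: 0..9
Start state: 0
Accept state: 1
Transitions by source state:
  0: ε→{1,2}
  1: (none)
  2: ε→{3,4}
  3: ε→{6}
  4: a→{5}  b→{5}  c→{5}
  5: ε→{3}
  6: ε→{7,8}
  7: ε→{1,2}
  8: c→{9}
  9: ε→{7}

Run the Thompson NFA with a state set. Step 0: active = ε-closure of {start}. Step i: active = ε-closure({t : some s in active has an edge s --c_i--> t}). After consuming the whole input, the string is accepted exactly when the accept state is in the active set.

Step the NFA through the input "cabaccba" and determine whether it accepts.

start: ε-closure({0}) = {0,1,2,3,4,6,7,8}
'c' @ 1: {1,2,3,4,5,6,7,8,9}  [accepting]
'a' @ 2: {1,2,3,4,5,6,7,8}  [accepting]
'b' @ 3: {1,2,3,4,5,6,7,8}  [accepting]
'a' @ 4: {1,2,3,4,5,6,7,8}  [accepting]
'c' @ 5: {1,2,3,4,5,6,7,8,9}  [accepting]
'c' @ 6: {1,2,3,4,5,6,7,8,9}  [accepting]
'b' @ 7: {1,2,3,4,5,6,7,8}  [accepting]
'a' @ 8: {1,2,3,4,5,6,7,8}  [accepting]
after full input: {1,2,3,4,5,6,7,8}  (accept=1 in)

Answer: ACCEPT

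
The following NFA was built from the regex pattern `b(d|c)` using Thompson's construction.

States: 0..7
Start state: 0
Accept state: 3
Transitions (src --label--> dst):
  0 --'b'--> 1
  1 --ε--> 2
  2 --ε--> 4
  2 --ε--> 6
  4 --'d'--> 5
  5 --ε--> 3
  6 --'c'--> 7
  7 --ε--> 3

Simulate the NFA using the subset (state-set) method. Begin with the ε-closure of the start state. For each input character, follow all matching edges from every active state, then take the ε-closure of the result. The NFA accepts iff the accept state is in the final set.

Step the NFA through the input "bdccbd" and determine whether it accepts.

initial (ε-close {0}): {0}
'b' @ 1: {1,2,4,6}
'd' @ 2: {3,5}  (accept∈set)
'c' @ 3: {}  — state set empty
rest 'cbd' ignored (set empty)
after full input: {}  (accept=3 not in)

Answer: REJECT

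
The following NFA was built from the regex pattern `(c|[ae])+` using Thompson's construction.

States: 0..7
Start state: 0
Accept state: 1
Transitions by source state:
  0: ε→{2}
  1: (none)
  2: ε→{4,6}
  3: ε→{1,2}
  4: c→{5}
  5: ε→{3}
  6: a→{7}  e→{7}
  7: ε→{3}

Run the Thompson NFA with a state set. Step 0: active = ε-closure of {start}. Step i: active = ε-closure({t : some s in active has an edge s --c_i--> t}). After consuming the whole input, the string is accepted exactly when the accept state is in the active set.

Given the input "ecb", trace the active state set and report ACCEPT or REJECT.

Answer: REJECT

Trace:
start: ε-closure({0}) = {0,2,4,6}
'e' @ 1: {1,2,3,4,6,7}  ✓accept
'c' @ 2: {1,2,3,4,5,6}  ✓accept
'b' @ 3: {}  — no active states
final: {}; accept 1 not in set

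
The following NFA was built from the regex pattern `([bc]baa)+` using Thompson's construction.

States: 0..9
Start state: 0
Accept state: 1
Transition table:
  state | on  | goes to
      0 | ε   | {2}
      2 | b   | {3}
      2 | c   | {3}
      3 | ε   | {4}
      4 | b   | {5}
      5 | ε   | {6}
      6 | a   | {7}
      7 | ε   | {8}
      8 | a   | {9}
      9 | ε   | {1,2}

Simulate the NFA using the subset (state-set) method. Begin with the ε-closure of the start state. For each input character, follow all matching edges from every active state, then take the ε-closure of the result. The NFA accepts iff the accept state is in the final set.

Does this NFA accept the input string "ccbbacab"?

Answer: REJECT

Derivation:
S₀ = ε-closure({0}) = {0,2}
'c' @ 1: {3,4}
'c' @ 2: {}  — no active states
rest 'bbacab' ignored (set empty)
after full input: {}  (accept=1 not in)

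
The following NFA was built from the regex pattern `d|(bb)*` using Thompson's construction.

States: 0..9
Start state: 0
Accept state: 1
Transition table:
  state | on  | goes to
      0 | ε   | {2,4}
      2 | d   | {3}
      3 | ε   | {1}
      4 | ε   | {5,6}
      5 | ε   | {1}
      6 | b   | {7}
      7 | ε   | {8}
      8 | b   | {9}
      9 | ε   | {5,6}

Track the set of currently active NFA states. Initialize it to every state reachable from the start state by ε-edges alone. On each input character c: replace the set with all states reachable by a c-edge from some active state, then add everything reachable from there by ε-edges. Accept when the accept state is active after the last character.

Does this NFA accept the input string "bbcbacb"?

initial (ε-close {0}): {0,1,2,4,5,6}
'b' @ 1: {7,8}
'b' @ 2: {1,5,6,9}  ✓accept
'c' @ 3: {}  — no active states
rest 'bacb' ignored (set empty)
after full input: {}  (accept=1 not in)

Answer: REJECT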